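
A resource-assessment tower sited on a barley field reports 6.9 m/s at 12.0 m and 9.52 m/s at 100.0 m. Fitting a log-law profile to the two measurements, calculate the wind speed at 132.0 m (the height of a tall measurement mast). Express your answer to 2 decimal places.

Log law: V ∝ ln(z/z₀). From the pair, with r = V₁/V₂ = 0.72479,
ln z₀ = (ln z₁ − r·ln z₂)/(1 − r) = (2.4849 − 0.72479×4.6052)/0.27521 = -3.0990 → z₀ = 0.04509 m
V₃ = V₁ · ln(z₃/z₀)/ln(z₁/z₀) = 6.9 × 7.9818/5.5839 = 9.8631 m/s

9.86 m/s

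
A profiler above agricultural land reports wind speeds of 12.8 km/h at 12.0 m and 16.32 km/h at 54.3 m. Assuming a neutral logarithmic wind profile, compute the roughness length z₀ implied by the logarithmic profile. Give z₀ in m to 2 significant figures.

Log law: V(z) ∝ ln(z/z₀). With r = V₁/V₂ = 12.8/16.32 = 0.78431,
r · ln(z₂/z₀) = ln(z₁/z₀) ⇒ ln z₀ = (ln z₁ − r·ln z₂)/(1 − r)
ln z₀ = (2.48491 − 0.78431×3.99452) / 0.21569 = -3.0046
z₀ = exp(-3.0046) = 0.04956 m

z₀ ≈ 0.050 m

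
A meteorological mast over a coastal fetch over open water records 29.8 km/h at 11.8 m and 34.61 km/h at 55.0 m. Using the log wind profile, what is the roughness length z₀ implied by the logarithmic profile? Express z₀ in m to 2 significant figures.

Log law: V(z) ∝ ln(z/z₀). With r = V₁/V₂ = 29.8/34.61 = 0.86102,
r · ln(z₂/z₀) = ln(z₁/z₀) ⇒ ln z₀ = (ln z₁ − r·ln z₂)/(1 − r)
ln z₀ = (2.46810 − 0.86102×4.00733) / 0.13898 = -7.0681
z₀ = exp(-7.0681) = 0.0008518 m

z₀ ≈ 0.00085 m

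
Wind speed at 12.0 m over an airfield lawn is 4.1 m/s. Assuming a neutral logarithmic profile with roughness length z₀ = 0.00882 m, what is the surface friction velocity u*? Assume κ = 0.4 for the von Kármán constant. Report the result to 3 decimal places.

Log law: V(z) = (u*/κ) · ln(z/z₀) ⇒ u* = κ · V / ln(z/z₀)
u* = 0.4 × 4.1 / ln(12.0/0.00882) = 0.4 × 4.1 / 7.2156
   = 1.6400 / 7.2156 = 0.2273 m/s

u* ≈ 0.227 m/s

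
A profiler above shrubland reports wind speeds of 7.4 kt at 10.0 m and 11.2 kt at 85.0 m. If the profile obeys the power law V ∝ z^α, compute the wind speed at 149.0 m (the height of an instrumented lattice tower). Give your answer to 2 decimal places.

12.49 kt

First find α: α = ln(V₂/V₁)/ln(z₂/z₁) = ln(11.2/7.4)/ln(85.0/10.0) = 0.41443/2.14007 = 0.1937
Extrapolate from 85.0 m to 149.0 m: V₃ = 11.2 × (149.0/85.0)^0.1937 = 11.2 × 1.1148 = 12.4860 kt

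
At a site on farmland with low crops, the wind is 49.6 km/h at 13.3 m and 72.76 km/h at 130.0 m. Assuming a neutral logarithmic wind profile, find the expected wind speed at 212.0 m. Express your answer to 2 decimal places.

Log law: V ∝ ln(z/z₀). From the pair, with r = V₁/V₂ = 0.68169,
ln z₀ = (ln z₁ − r·ln z₂)/(1 − r) = (2.5878 − 0.68169×4.8675)/0.31831 = -2.2946 → z₀ = 0.1008 m
V₃ = V₁ · ln(z₃/z₀)/ln(z₁/z₀) = 49.6 × 7.6512/4.8824 = 77.7282 km/h

77.73 km/h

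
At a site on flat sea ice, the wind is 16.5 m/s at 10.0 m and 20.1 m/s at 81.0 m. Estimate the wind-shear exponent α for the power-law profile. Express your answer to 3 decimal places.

α ≈ 0.094

Power law: V₂/V₁ = (z₂/z₁)^α ⇒ α = ln(V₂/V₁) / ln(z₂/z₁)
α = ln(20.1/16.5) / ln(81.0/10.0) = ln(1.2182) / ln(8.1000)
  = 0.19736 / 2.09186 = 0.09435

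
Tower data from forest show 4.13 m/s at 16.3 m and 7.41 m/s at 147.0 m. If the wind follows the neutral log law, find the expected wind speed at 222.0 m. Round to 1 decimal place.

8.0 m/s

Log law: V ∝ ln(z/z₀). From the pair, with r = V₁/V₂ = 0.55735,
ln z₀ = (ln z₁ − r·ln z₂)/(1 − r) = (2.7912 − 0.55735×4.9904)/0.44265 = 0.0220 → z₀ = 1.022 m
V₃ = V₁ · ln(z₃/z₀)/ln(z₁/z₀) = 4.13 × 5.3807/2.7692 = 8.0248 m/s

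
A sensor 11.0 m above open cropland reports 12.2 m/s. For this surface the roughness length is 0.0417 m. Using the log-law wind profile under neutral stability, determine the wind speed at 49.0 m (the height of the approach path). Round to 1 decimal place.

Log law: V(z) ∝ ln(z/z₀), so V₂/V₁ = ln(z₂/z₀) / ln(z₁/z₀).
ln(49.0/0.0417) = 7.0691, ln(11.0/0.0417) = 5.5751
V₂ = 12.2 × 7.0691/5.5751 = 12.2 × 1.2680 = 15.4691 m/s

15.5 m/s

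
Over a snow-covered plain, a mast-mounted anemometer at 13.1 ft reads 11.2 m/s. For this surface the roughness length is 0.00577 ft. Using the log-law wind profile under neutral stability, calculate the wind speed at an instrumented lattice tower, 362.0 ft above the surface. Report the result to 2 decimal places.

16.01 m/s

Log law: V(z) ∝ ln(z/z₀), so V₂/V₁ = ln(z₂/z₀) / ln(z₁/z₀).
ln(362.0/0.00577) = 11.0467, ln(13.1/0.00577) = 7.7277
V₂ = 11.2 × 11.0467/7.7277 = 11.2 × 1.4295 = 16.0104 m/s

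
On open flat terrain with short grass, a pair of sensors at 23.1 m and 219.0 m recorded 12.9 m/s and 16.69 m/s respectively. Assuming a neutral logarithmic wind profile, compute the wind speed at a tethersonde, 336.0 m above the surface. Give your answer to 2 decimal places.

17.41 m/s

Log law: V ∝ ln(z/z₀). From the pair, with r = V₁/V₂ = 0.77292,
ln z₀ = (ln z₁ − r·ln z₂)/(1 − r) = (3.1398 − 0.77292×5.3891)/0.22708 = -4.5159 → z₀ = 0.01093 m
V₃ = V₁ · ln(z₃/z₀)/ln(z₁/z₀) = 12.9 × 10.3330/7.6557 = 17.4113 m/s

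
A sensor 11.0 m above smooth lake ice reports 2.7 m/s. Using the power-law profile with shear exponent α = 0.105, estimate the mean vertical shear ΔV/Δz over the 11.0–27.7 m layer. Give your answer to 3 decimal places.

Power law: V₂ = V₁ · (z₂/z₁)^α = 2.7 × (2.5182)^0.105 = 2.9749 m/s
ΔV/Δz = (2.9749 − 2.7)/(27.7 − 11.0) = 0.2749/16.7000 = 0.01646 m/s/m

0.016 m/s/m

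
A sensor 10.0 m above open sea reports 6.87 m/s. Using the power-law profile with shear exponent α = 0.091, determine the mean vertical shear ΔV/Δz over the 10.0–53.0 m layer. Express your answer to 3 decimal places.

0.026 m/s/m

Power law: V₂ = V₁ · (z₂/z₁)^α = 6.87 × (5.3000)^0.091 = 7.9959 m/s
ΔV/Δz = (7.9959 − 6.87)/(53.0 − 10.0) = 1.1259/43.0000 = 0.02618 m/s/m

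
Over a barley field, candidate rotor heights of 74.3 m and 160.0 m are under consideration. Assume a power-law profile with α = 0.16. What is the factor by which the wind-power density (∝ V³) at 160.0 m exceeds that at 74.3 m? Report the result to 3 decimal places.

Speed ratio: V_B/V_A = (z_B/z_A)^α = (160.0/74.3)^0.16 = (2.1534)^0.16 = 1.13058
Power-density ratio: P_B/P_A = (V_B/V_A)³ = (1.13058)³ = 1.44512

1.445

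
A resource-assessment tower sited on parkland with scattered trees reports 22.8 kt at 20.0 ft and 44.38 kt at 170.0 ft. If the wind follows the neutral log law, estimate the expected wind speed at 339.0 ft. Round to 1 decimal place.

Log law: V ∝ ln(z/z₀). From the pair, with r = V₁/V₂ = 0.51374,
ln z₀ = (ln z₁ − r·ln z₂)/(1 − r) = (2.9957 − 0.51374×5.1358)/0.48626 = 0.7347 → z₀ = 2.085 ft
V₃ = V₁ · ln(z₃/z₀)/ln(z₁/z₀) = 22.8 × 5.0913/2.2611 = 51.3399 kt

51.3 kt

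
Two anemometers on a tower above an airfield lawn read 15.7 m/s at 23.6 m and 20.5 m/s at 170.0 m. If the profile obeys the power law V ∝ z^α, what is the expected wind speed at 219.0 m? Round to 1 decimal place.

First find α: α = ln(V₂/V₁)/ln(z₂/z₁) = ln(20.5/15.7)/ln(170.0/23.6) = 0.26676/1.97455 = 0.1351
Extrapolate from 170.0 m to 219.0 m: V₃ = 20.5 × (219.0/170.0)^0.1351 = 20.5 × 1.0348 = 21.2136 m/s

21.2 m/s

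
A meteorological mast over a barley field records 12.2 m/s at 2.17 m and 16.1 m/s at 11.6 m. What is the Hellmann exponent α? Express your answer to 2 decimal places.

α ≈ 0.17

Power law: V₂/V₁ = (z₂/z₁)^α ⇒ α = ln(V₂/V₁) / ln(z₂/z₁)
α = ln(16.1/12.2) / ln(11.6/2.17) = ln(1.3197) / ln(5.3456)
  = 0.27738 / 1.67628 = 0.16548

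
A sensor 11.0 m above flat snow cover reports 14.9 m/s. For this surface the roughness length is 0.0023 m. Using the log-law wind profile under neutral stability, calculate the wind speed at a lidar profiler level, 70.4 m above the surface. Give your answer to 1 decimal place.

Log law: V(z) ∝ ln(z/z₀), so V₂/V₁ = ln(z₂/z₀) / ln(z₁/z₀).
ln(70.4/0.0023) = 10.3290, ln(11.0/0.0023) = 8.4727
V₂ = 14.9 × 10.3290/8.4727 = 14.9 × 1.2191 = 18.1644 m/s

18.2 m/s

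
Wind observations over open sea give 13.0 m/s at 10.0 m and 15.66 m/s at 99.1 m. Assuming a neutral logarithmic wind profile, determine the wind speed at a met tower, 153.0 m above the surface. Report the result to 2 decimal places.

16.16 m/s

Log law: V ∝ ln(z/z₀). From the pair, with r = V₁/V₂ = 0.83014,
ln z₀ = (ln z₁ − r·ln z₂)/(1 − r) = (2.3026 − 0.83014×4.5961)/0.16986 = -8.9065 → z₀ = 0.0001355 m
V₃ = V₁ · ln(z₃/z₀)/ln(z₁/z₀) = 13.0 × 13.9369/11.2091 = 16.1637 m/s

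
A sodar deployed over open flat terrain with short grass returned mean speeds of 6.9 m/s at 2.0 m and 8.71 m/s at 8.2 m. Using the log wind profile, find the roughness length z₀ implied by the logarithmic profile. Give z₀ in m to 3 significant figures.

Log law: V(z) ∝ ln(z/z₀). With r = V₁/V₂ = 6.9/8.71 = 0.79219,
r · ln(z₂/z₀) = ln(z₁/z₀) ⇒ ln z₀ = (ln z₁ − r·ln z₂)/(1 − r)
ln z₀ = (0.69315 − 0.79219×2.10413) / 0.20781 = -4.6858
z₀ = exp(-4.6858) = 0.009226 m

z₀ ≈ 0.00923 m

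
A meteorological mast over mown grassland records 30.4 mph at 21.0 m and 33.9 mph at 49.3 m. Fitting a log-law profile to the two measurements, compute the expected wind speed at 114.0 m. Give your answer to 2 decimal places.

37.34 mph

Log law: V ∝ ln(z/z₀). From the pair, with r = V₁/V₂ = 0.89676,
ln z₀ = (ln z₁ − r·ln z₂)/(1 − r) = (3.0445 − 0.89676×3.8979)/0.10324 = -4.3679 → z₀ = 0.01268 m
V₃ = V₁ · ln(z₃/z₀)/ln(z₁/z₀) = 30.4 × 9.1041/7.4124 = 37.3380 mph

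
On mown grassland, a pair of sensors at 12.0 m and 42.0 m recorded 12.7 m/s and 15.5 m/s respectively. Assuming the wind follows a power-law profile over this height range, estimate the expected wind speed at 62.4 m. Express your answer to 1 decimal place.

16.5 m/s

First find α: α = ln(V₂/V₁)/ln(z₂/z₁) = ln(15.5/12.7)/ln(42.0/12.0) = 0.19924/1.25276 = 0.1590
Extrapolate from 42.0 m to 62.4 m: V₃ = 15.5 × (62.4/42.0)^0.1590 = 15.5 × 1.0650 = 16.5073 m/s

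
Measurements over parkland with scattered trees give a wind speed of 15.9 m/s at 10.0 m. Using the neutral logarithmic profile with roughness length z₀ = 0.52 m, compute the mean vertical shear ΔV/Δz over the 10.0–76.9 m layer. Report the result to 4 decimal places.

Log law: V₂ = V₁ · ln(z₂/z₀)/ln(z₁/z₀) = 15.9 × 4.9964/2.9565 = 26.8706 m/s
ΔV/Δz = (26.8706 − 15.9)/(76.9 − 10.0) = 10.9706/66.9000 = 0.16399 m/s/m

0.1640 m/s/m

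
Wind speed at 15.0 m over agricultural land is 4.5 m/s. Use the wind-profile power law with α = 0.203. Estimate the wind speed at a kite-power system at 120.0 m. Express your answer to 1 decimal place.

Power-law profile: V₂ = V₁ · (z₂/z₁)^α
V₂ = 4.5 × (120.0/15.0)^0.203 = 4.5 × (8.0000)^0.203
    = 4.5 × 1.5252 = 6.8634 m/s

6.9 m/s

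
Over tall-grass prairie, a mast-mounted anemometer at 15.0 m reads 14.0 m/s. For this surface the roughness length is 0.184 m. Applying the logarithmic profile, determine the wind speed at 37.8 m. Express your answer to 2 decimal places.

16.94 m/s

Log law: V(z) ∝ ln(z/z₀), so V₂/V₁ = ln(z₂/z₀) / ln(z₁/z₀).
ln(37.8/0.184) = 5.3251, ln(15.0/0.184) = 4.4009
V₂ = 14.0 × 5.3251/4.4009 = 14.0 × 1.2100 = 16.9402 m/s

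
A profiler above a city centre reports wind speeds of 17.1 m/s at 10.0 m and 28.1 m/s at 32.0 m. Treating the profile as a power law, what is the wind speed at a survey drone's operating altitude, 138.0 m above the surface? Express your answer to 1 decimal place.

52.5 m/s

First find α: α = ln(V₂/V₁)/ln(z₂/z₁) = ln(28.1/17.1)/ln(32.0/10.0) = 0.49669/1.16315 = 0.4270
Extrapolate from 32.0 m to 138.0 m: V₃ = 28.1 × (138.0/32.0)^0.4270 = 28.1 × 1.8666 = 52.4505 m/s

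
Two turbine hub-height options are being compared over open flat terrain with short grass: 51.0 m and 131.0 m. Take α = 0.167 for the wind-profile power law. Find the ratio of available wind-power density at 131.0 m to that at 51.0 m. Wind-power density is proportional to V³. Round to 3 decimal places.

Speed ratio: V_B/V_A = (z_B/z_A)^α = (131.0/51.0)^0.167 = (2.5686)^0.167 = 1.17063
Power-density ratio: P_B/P_A = (V_B/V_A)³ = (1.17063)³ = 1.60421

1.604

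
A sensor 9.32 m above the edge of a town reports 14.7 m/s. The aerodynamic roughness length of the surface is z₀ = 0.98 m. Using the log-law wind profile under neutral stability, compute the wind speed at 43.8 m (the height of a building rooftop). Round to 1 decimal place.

Log law: V(z) ∝ ln(z/z₀), so V₂/V₁ = ln(z₂/z₀) / ln(z₁/z₀).
ln(43.8/0.98) = 3.7998, ln(9.32/0.98) = 2.2524
V₂ = 14.7 × 3.7998/2.2524 = 14.7 × 1.6870 = 24.7995 m/s

24.8 m/s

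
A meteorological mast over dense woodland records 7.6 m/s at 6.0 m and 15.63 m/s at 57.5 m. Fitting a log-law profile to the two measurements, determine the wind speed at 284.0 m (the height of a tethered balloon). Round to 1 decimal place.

Log law: V ∝ ln(z/z₀). From the pair, with r = V₁/V₂ = 0.48624,
ln z₀ = (ln z₁ − r·ln z₂)/(1 − r) = (1.7918 − 0.48624×4.0518)/0.51376 = -0.3472 → z₀ = 0.7066 m
V₃ = V₁ · ln(z₃/z₀)/ln(z₁/z₀) = 7.6 × 5.9962/2.1390 = 21.3049 m/s

21.3 m/s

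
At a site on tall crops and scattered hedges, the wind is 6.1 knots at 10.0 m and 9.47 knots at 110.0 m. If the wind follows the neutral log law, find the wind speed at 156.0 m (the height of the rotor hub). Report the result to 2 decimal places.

Log law: V ∝ ln(z/z₀). From the pair, with r = V₁/V₂ = 0.64414,
ln z₀ = (ln z₁ − r·ln z₂)/(1 − r) = (2.3026 − 0.64414×4.7005)/0.35586 = -2.0378 → z₀ = 0.1303 m
V₃ = V₁ · ln(z₃/z₀)/ln(z₁/z₀) = 6.1 × 7.0877/4.3404 = 9.9610 knots

9.96 knots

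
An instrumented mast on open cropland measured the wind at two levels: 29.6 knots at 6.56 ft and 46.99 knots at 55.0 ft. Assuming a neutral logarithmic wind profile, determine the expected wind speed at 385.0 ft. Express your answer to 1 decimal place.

Log law: V ∝ ln(z/z₀). From the pair, with r = V₁/V₂ = 0.62992,
ln z₀ = (ln z₁ − r·ln z₂)/(1 − r) = (1.8810 − 0.62992×4.0073)/0.37008 = -1.7383 → z₀ = 0.1758 ft
V₃ = V₁ · ln(z₃/z₀)/ln(z₁/z₀) = 29.6 × 7.6916/3.6193 = 62.9044 knots

62.9 knots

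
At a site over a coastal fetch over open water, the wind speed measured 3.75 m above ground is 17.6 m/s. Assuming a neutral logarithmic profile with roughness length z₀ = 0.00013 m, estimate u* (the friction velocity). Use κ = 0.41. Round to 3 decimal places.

u* ≈ 0.703 m/s

Log law: V(z) = (u*/κ) · ln(z/z₀) ⇒ u* = κ · V / ln(z/z₀)
u* = 0.41 × 17.6 / ln(3.75/0.00013) = 0.41 × 17.6 / 10.2697
   = 7.2160 / 10.2697 = 0.7026 m/s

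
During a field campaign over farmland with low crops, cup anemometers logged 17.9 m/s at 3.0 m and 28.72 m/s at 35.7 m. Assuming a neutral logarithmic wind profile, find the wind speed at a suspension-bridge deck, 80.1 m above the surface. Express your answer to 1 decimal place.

32.3 m/s

Log law: V ∝ ln(z/z₀). From the pair, with r = V₁/V₂ = 0.62326,
ln z₀ = (ln z₁ − r·ln z₂)/(1 − r) = (1.0986 − 0.62326×3.5752)/0.37674 = -2.9984 → z₀ = 0.04987 m
V₃ = V₁ · ln(z₃/z₀)/ln(z₁/z₀) = 17.9 × 7.3817/4.0970 = 32.2507 m/s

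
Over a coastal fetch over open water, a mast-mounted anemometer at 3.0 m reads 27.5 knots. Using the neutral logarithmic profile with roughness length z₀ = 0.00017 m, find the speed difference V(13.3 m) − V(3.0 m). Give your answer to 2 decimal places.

Log law: V₂ = V₁ · ln(z₂/z₀)/ln(z₁/z₀) = 27.5 × 11.2675/9.7783 = 31.6880 knots
ΔV = 31.6880 − 27.5 = 4.1880 knots

4.19 knots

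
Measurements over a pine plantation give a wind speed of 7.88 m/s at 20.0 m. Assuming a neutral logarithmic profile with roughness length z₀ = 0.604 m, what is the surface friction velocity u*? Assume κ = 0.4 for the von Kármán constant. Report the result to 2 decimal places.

u* ≈ 0.90 m/s

Log law: V(z) = (u*/κ) · ln(z/z₀) ⇒ u* = κ · V / ln(z/z₀)
u* = 0.4 × 7.88 / ln(20.0/0.604) = 0.4 × 7.88 / 3.4999
   = 3.1520 / 3.4999 = 0.9006 m/s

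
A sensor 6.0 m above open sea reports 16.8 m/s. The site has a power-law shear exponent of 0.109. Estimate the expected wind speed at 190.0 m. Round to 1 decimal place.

Power-law profile: V₂ = V₁ · (z₂/z₁)^α
V₂ = 16.8 × (190.0/6.0)^0.109 = 16.8 × (31.6667)^0.109
    = 16.8 × 1.4574 = 24.4836 m/s

24.5 m/s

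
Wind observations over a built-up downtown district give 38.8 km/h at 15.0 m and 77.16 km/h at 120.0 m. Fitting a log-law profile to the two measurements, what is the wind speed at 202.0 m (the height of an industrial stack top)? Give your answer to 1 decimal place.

Log law: V ∝ ln(z/z₀). From the pair, with r = V₁/V₂ = 0.50285,
ln z₀ = (ln z₁ − r·ln z₂)/(1 − r) = (2.7081 − 0.50285×4.7875)/0.49715 = 0.6048 → z₀ = 1.831 m
V₃ = V₁ · ln(z₃/z₀)/ln(z₁/z₀) = 38.8 × 4.7035/2.1033 = 86.7669 km/h

86.8 km/h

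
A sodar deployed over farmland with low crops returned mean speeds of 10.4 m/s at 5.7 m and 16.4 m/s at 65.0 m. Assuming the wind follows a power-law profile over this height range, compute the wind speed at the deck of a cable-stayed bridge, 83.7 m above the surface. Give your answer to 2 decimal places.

17.19 m/s

First find α: α = ln(V₂/V₁)/ln(z₂/z₁) = ln(16.4/10.4)/ln(65.0/5.7) = 0.45548/2.43392 = 0.1871
Extrapolate from 65.0 m to 83.7 m: V₃ = 16.4 × (83.7/65.0)^0.1871 = 16.4 × 1.0485 = 17.1947 m/s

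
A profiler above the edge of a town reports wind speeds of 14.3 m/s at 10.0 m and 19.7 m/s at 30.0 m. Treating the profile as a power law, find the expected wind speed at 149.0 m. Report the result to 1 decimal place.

31.4 m/s

First find α: α = ln(V₂/V₁)/ln(z₂/z₁) = ln(19.7/14.3)/ln(30.0/10.0) = 0.32036/1.09861 = 0.2916
Extrapolate from 30.0 m to 149.0 m: V₃ = 19.7 × (149.0/30.0)^0.2916 = 19.7 × 1.5958 = 31.4370 m/s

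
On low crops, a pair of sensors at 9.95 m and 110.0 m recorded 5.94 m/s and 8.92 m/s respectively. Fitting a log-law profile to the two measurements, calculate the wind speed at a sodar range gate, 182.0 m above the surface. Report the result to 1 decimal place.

Log law: V ∝ ln(z/z₀). From the pair, with r = V₁/V₂ = 0.66592,
ln z₀ = (ln z₁ − r·ln z₂)/(1 − r) = (2.2976 − 0.66592×4.7005)/0.33408 = -2.4921 → z₀ = 0.08273 m
V₃ = V₁ · ln(z₃/z₀)/ln(z₁/z₀) = 5.94 × 7.6961/4.7897 = 9.5445 m/s

9.5 m/s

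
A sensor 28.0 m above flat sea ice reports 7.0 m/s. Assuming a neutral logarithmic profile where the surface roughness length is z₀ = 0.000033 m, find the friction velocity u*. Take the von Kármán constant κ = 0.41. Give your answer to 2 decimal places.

Log law: V(z) = (u*/κ) · ln(z/z₀) ⇒ u* = κ · V / ln(z/z₀)
u* = 0.41 × 7.0 / ln(28.0/0.000033) = 0.41 × 7.0 / 13.6512
   = 2.8700 / 13.6512 = 0.2102 m/s

u* ≈ 0.21 m/s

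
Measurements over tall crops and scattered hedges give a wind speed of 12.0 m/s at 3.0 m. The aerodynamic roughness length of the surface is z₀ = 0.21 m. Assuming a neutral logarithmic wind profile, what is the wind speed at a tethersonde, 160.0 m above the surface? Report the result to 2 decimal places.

Log law: V(z) ∝ ln(z/z₀), so V₂/V₁ = ln(z₂/z₀) / ln(z₁/z₀).
ln(160.0/0.21) = 6.6358, ln(3.0/0.21) = 2.6593
V₂ = 12.0 × 6.6358/2.6593 = 12.0 × 2.4954 = 29.9444 m/s

29.94 m/s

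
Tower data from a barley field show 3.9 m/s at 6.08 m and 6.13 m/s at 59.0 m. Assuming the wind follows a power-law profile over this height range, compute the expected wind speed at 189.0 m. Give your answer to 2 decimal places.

First find α: α = ln(V₂/V₁)/ln(z₂/z₁) = ln(6.13/3.9)/ln(59.0/6.08) = 0.45222/2.27253 = 0.1990
Extrapolate from 59.0 m to 189.0 m: V₃ = 6.13 × (189.0/59.0)^0.1990 = 6.13 × 1.2607 = 7.7281 m/s

7.73 m/s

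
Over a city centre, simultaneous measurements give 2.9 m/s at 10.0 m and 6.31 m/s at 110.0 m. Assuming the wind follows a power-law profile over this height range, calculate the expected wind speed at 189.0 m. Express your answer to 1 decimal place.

7.5 m/s

First find α: α = ln(V₂/V₁)/ln(z₂/z₁) = ln(6.31/2.9)/ln(110.0/10.0) = 0.77742/2.39790 = 0.3242
Extrapolate from 110.0 m to 189.0 m: V₃ = 6.31 × (189.0/110.0)^0.3242 = 6.31 × 1.1918 = 7.5204 m/s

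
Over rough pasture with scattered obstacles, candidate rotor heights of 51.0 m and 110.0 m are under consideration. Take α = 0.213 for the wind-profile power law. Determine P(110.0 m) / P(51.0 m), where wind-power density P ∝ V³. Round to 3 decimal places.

Speed ratio: V_B/V_A = (z_B/z_A)^α = (110.0/51.0)^0.213 = (2.1569)^0.213 = 1.17789
Power-density ratio: P_B/P_A = (V_B/V_A)³ = (1.17789)³ = 1.63423

1.634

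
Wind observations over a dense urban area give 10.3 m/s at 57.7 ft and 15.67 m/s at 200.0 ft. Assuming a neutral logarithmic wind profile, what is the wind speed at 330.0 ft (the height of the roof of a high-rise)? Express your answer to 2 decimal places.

Log law: V ∝ ln(z/z₀). From the pair, with r = V₁/V₂ = 0.65731,
ln z₀ = (ln z₁ − r·ln z₂)/(1 − r) = (4.0553 − 0.65731×5.2983)/0.34269 = 1.6710 → z₀ = 5.317 ft
V₃ = V₁ · ln(z₃/z₀)/ln(z₁/z₀) = 10.3 × 4.1281/2.3843 = 17.8333 m/s

17.83 m/s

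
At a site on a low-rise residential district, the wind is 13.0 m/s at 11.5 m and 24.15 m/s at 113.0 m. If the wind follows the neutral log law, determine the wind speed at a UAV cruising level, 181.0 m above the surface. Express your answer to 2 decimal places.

26.45 m/s

Log law: V ∝ ln(z/z₀). From the pair, with r = V₁/V₂ = 0.53830,
ln z₀ = (ln z₁ − r·ln z₂)/(1 − r) = (2.4423 − 0.53830×4.7274)/0.46170 = -0.2218 → z₀ = 0.8011 m
V₃ = V₁ · ln(z₃/z₀)/ln(z₁/z₀) = 13.0 × 5.4203/2.6642 = 26.4488 m/s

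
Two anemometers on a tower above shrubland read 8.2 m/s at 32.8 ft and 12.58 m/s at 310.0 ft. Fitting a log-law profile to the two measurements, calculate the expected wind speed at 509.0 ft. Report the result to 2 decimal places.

Log law: V ∝ ln(z/z₀). From the pair, with r = V₁/V₂ = 0.65183,
ln z₀ = (ln z₁ − r·ln z₂)/(1 − r) = (3.4904 − 0.65183×5.7366)/0.34817 = -0.7147 → z₀ = 0.4893 ft
V₃ = V₁ · ln(z₃/z₀)/ln(z₁/z₀) = 8.2 × 6.9471/4.2051 = 13.5470 m/s

13.55 m/s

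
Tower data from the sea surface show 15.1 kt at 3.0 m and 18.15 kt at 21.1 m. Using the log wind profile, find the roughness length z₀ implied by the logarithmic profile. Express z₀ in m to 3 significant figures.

Log law: V(z) ∝ ln(z/z₀). With r = V₁/V₂ = 15.1/18.15 = 0.83196,
r · ln(z₂/z₀) = ln(z₁/z₀) ⇒ ln z₀ = (ln z₁ − r·ln z₂)/(1 − r)
ln z₀ = (1.09861 − 0.83196×3.04927) / 0.16804 = -8.5588
z₀ = exp(-8.5588) = 0.0001919 m

z₀ ≈ 0.000192 m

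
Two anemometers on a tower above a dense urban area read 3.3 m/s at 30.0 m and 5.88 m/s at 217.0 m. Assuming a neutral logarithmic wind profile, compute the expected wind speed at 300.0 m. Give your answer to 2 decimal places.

6.30 m/s

Log law: V ∝ ln(z/z₀). From the pair, with r = V₁/V₂ = 0.56122,
ln z₀ = (ln z₁ − r·ln z₂)/(1 − r) = (3.4012 − 0.56122×5.3799)/0.43878 = 0.8703 → z₀ = 2.388 m
V₃ = V₁ · ln(z₃/z₀)/ln(z₁/z₀) = 3.3 × 4.8335/2.5309 = 6.3023 m/s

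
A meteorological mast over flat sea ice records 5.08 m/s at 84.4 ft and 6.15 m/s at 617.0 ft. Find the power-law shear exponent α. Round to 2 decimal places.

α ≈ 0.10

Power law: V₂/V₁ = (z₂/z₁)^α ⇒ α = ln(V₂/V₁) / ln(z₂/z₁)
α = ln(6.15/5.08) / ln(617.0/84.4) = ln(1.2106) / ln(7.3104)
  = 0.19114 / 1.98930 = 0.09608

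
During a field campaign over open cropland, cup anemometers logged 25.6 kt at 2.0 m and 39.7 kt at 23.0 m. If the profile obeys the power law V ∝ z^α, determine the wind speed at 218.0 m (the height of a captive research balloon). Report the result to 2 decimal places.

First find α: α = ln(V₂/V₁)/ln(z₂/z₁) = ln(39.7/25.6)/ln(23.0/2.0) = 0.43876/2.44235 = 0.1796
Extrapolate from 23.0 m to 218.0 m: V₃ = 39.7 × (218.0/23.0)^0.1796 = 39.7 × 1.4978 = 59.4643 kt

59.46 kt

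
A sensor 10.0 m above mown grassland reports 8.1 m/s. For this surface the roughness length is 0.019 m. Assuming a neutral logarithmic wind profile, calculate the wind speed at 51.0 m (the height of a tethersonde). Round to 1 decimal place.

Log law: V(z) ∝ ln(z/z₀), so V₂/V₁ = ln(z₂/z₀) / ln(z₁/z₀).
ln(51.0/0.019) = 7.8951, ln(10.0/0.019) = 6.2659
V₂ = 8.1 × 7.8951/6.2659 = 8.1 × 1.2600 = 10.2061 m/s

10.2 m/s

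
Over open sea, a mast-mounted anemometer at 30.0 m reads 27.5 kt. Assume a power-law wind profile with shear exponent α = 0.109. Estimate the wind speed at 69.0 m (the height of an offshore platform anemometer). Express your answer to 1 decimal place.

Power-law profile: V₂ = V₁ · (z₂/z₁)^α
V₂ = 27.5 × (69.0/30.0)^0.109 = 27.5 × (2.3000)^0.109
    = 27.5 × 1.0950 = 30.1135 kt

30.1 kt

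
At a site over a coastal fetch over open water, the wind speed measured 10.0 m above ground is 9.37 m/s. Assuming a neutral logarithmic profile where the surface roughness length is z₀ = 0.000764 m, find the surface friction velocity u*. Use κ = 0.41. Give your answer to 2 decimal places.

u* ≈ 0.41 m/s

Log law: V(z) = (u*/κ) · ln(z/z₀) ⇒ u* = κ · V / ln(z/z₀)
u* = 0.41 × 9.37 / ln(10.0/0.000764) = 0.41 × 9.37 / 9.4795
   = 3.8417 / 9.4795 = 0.4053 m/s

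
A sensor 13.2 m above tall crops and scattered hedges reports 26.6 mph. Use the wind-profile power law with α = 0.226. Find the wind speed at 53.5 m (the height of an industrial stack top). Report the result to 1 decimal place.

Power-law profile: V₂ = V₁ · (z₂/z₁)^α
V₂ = 26.6 × (53.5/13.2)^0.226 = 26.6 × (4.0530)^0.226
    = 26.6 × 1.3720 = 36.4955 mph

36.5 mph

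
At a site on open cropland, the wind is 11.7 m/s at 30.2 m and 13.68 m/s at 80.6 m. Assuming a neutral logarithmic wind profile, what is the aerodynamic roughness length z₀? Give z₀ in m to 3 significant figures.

Log law: V(z) ∝ ln(z/z₀). With r = V₁/V₂ = 11.7/13.68 = 0.85526,
r · ln(z₂/z₀) = ln(z₁/z₀) ⇒ ln z₀ = (ln z₁ − r·ln z₂)/(1 − r)
ln z₀ = (3.40784 − 0.85526×4.38950) / 0.14474 = -2.3929
z₀ = exp(-2.3929) = 0.09137 m

z₀ ≈ 0.0914 m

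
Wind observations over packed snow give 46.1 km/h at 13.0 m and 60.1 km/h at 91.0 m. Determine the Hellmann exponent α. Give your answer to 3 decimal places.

α ≈ 0.136

Power law: V₂/V₁ = (z₂/z₁)^α ⇒ α = ln(V₂/V₁) / ln(z₂/z₁)
α = ln(60.1/46.1) / ln(91.0/13.0) = ln(1.3037) / ln(7.0000)
  = 0.26520 / 1.94591 = 0.13628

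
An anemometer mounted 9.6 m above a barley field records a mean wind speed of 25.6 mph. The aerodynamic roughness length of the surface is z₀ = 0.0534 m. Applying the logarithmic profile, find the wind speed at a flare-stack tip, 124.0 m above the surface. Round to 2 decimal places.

Log law: V(z) ∝ ln(z/z₀), so V₂/V₁ = ln(z₂/z₀) / ln(z₁/z₀).
ln(124.0/0.0534) = 7.7502, ln(9.6/0.0534) = 5.1917
V₂ = 25.6 × 7.7502/5.1917 = 25.6 × 1.4928 = 38.2159 mph

38.22 mph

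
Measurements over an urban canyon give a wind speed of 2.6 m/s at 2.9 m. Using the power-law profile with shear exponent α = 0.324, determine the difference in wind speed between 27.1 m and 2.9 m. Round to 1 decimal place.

Power law: V₂ = V₁ · (z₂/z₁)^α = 2.6 × (9.3448)^0.324 = 5.3634 m/s
ΔV = 5.3634 − 2.6 = 2.7634 m/s

2.8 m/s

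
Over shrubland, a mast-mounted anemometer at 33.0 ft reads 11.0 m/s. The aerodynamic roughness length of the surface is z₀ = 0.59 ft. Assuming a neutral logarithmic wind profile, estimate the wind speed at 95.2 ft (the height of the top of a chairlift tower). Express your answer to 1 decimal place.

13.9 m/s

Log law: V(z) ∝ ln(z/z₀), so V₂/V₁ = ln(z₂/z₀) / ln(z₁/z₀).
ln(95.2/0.59) = 5.0836, ln(33.0/0.59) = 4.0241
V₂ = 11.0 × 5.0836/4.0241 = 11.0 × 1.2633 = 13.8961 m/s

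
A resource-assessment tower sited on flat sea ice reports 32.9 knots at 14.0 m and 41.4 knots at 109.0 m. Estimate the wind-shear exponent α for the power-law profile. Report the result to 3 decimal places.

Power law: V₂/V₁ = (z₂/z₁)^α ⇒ α = ln(V₂/V₁) / ln(z₂/z₁)
α = ln(41.4/32.9) / ln(109.0/14.0) = ln(1.2584) / ln(7.7857)
  = 0.22981 / 2.05229 = 0.11198

α ≈ 0.112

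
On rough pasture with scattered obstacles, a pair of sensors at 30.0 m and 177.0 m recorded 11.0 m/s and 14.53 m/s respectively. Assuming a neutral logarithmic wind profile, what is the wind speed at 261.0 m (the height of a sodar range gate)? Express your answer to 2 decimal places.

Log law: V ∝ ln(z/z₀). From the pair, with r = V₁/V₂ = 0.75705,
ln z₀ = (ln z₁ − r·ln z₂)/(1 − r) = (3.4012 − 0.75705×5.1761)/0.24295 = -2.1298 → z₀ = 0.1189 m
V₃ = V₁ · ln(z₃/z₀)/ln(z₁/z₀) = 11.0 × 7.6943/5.5310 = 15.3024 m/s

15.30 m/s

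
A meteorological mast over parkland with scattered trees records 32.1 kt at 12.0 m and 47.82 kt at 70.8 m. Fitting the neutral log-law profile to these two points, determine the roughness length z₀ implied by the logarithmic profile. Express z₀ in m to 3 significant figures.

Log law: V(z) ∝ ln(z/z₀). With r = V₁/V₂ = 32.1/47.82 = 0.67127,
r · ln(z₂/z₀) = ln(z₁/z₀) ⇒ ln z₀ = (ln z₁ − r·ln z₂)/(1 − r)
ln z₀ = (2.48491 − 0.67127×4.25986) / 0.32873 = -1.1395
z₀ = exp(-1.1395) = 0.3200 m

z₀ ≈ 0.320 m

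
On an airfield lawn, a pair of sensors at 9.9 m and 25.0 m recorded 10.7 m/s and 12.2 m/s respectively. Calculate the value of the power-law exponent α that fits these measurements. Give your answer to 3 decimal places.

Power law: V₂/V₁ = (z₂/z₁)^α ⇒ α = ln(V₂/V₁) / ln(z₂/z₁)
α = ln(12.2/10.7) / ln(25.0/9.9) = ln(1.1402) / ln(2.5253)
  = 0.13119 / 0.92634 = 0.14162

α ≈ 0.142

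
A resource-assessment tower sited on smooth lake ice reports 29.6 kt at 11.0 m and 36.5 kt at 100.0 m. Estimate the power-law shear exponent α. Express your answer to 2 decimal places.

Power law: V₂/V₁ = (z₂/z₁)^α ⇒ α = ln(V₂/V₁) / ln(z₂/z₁)
α = ln(36.5/29.6) / ln(100.0/11.0) = ln(1.2331) / ln(9.0909)
  = 0.20954 / 2.20727 = 0.09493

α ≈ 0.09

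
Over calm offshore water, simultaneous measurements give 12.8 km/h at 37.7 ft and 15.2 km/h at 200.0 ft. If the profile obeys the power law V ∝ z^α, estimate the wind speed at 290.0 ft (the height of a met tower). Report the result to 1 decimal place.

First find α: α = ln(V₂/V₁)/ln(z₂/z₁) = ln(15.2/12.8)/ln(200.0/37.7) = 0.17185/1.66866 = 0.1030
Extrapolate from 200.0 ft to 290.0 ft: V₃ = 15.2 × (290.0/200.0)^0.1030 = 15.2 × 1.0390 = 15.7929 km/h

15.8 km/h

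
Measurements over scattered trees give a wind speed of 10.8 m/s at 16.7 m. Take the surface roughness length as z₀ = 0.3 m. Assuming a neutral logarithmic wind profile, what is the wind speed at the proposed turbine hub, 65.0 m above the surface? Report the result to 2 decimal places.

14.45 m/s

Log law: V(z) ∝ ln(z/z₀), so V₂/V₁ = ln(z₂/z₀) / ln(z₁/z₀).
ln(65.0/0.3) = 5.3784, ln(16.7/0.3) = 4.0194
V₂ = 10.8 × 5.3784/4.0194 = 10.8 × 1.3381 = 14.4515 m/s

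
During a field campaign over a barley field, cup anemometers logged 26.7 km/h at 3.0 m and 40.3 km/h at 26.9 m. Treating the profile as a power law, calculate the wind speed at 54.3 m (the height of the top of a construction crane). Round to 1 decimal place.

46.0 km/h

First find α: α = ln(V₂/V₁)/ln(z₂/z₁) = ln(40.3/26.7)/ln(26.9/3.0) = 0.41169/2.19351 = 0.1877
Extrapolate from 26.9 m to 54.3 m: V₃ = 40.3 × (54.3/26.9)^0.1877 = 40.3 × 1.1409 = 45.9788 km/h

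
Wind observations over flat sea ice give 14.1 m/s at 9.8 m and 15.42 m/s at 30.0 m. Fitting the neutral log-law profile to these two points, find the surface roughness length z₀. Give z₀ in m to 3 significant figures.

Log law: V(z) ∝ ln(z/z₀). With r = V₁/V₂ = 14.1/15.42 = 0.91440,
r · ln(z₂/z₀) = ln(z₁/z₀) ⇒ ln z₀ = (ln z₁ − r·ln z₂)/(1 − r)
ln z₀ = (2.28238 − 0.91440×3.40120) / 0.08560 = -9.6686
z₀ = exp(-9.6686) = 0.00006324 m

z₀ ≈ 0.0000632 m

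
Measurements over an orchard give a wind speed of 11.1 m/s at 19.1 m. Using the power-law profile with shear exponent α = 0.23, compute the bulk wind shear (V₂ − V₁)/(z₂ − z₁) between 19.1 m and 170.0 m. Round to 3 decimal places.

0.048 m/s/m

Power law: V₂ = V₁ · (z₂/z₁)^α = 11.1 × (8.9005)^0.23 = 18.3522 m/s
ΔV/Δz = (18.3522 − 11.1)/(170.0 − 19.1) = 7.2522/150.9000 = 0.04806 m/s/m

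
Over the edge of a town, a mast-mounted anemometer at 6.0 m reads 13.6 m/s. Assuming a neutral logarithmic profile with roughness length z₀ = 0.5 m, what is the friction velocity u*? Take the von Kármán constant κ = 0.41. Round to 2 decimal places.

Log law: V(z) = (u*/κ) · ln(z/z₀) ⇒ u* = κ · V / ln(z/z₀)
u* = 0.41 × 13.6 / ln(6.0/0.5) = 0.41 × 13.6 / 2.4849
   = 5.5760 / 2.4849 = 2.2439 m/s

u* ≈ 2.24 m/s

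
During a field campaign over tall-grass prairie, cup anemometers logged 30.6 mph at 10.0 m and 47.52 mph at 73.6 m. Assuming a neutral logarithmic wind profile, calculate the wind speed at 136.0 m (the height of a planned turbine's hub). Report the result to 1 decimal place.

Log law: V ∝ ln(z/z₀). From the pair, with r = V₁/V₂ = 0.64394,
ln z₀ = (ln z₁ − r·ln z₂)/(1 − r) = (2.3026 − 0.64394×4.2986)/0.35606 = -1.3073 → z₀ = 0.2705 m
V₃ = V₁ · ln(z₃/z₀)/ln(z₁/z₀) = 30.6 × 6.2200/3.6099 = 52.7248 mph

52.7 mph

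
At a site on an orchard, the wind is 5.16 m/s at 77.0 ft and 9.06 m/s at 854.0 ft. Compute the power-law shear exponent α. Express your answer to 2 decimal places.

α ≈ 0.23

Power law: V₂/V₁ = (z₂/z₁)^α ⇒ α = ln(V₂/V₁) / ln(z₂/z₁)
α = ln(9.06/5.16) / ln(854.0/77.0) = ln(1.7558) / ln(11.0909)
  = 0.56293 / 2.40613 = 0.23396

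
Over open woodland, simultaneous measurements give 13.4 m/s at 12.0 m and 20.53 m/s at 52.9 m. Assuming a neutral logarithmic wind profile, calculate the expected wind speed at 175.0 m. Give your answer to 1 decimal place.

Log law: V ∝ ln(z/z₀). From the pair, with r = V₁/V₂ = 0.65270,
ln z₀ = (ln z₁ − r·ln z₂)/(1 − r) = (2.4849 − 0.65270×3.9684)/0.34730 = -0.3032 → z₀ = 0.7385 m
V₃ = V₁ · ln(z₃/z₀)/ln(z₁/z₀) = 13.4 × 5.4679/2.7881 = 26.2801 m/s

26.3 m/s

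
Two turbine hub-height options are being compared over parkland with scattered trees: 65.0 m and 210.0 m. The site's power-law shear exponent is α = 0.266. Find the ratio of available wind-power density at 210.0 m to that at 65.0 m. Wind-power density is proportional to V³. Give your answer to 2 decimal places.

Speed ratio: V_B/V_A = (z_B/z_A)^α = (210.0/65.0)^0.266 = (3.2308)^0.266 = 1.36608
Power-density ratio: P_B/P_A = (V_B/V_A)³ = (1.36608)³ = 2.54933

2.55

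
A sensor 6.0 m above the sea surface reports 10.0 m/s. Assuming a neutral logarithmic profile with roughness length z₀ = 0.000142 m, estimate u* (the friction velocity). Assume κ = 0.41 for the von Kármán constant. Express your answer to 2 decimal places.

u* ≈ 0.38 m/s

Log law: V(z) = (u*/κ) · ln(z/z₀) ⇒ u* = κ · V / ln(z/z₀)
u* = 0.41 × 10.0 / ln(6.0/0.000142) = 0.41 × 10.0 / 10.6514
   = 4.1000 / 10.6514 = 0.3849 m/s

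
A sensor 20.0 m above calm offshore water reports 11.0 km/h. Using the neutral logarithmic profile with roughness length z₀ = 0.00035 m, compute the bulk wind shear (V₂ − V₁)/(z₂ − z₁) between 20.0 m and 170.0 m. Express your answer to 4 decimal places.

0.0143 km/h/m

Log law: V₂ = V₁ · ln(z₂/z₀)/ln(z₁/z₀) = 11.0 × 13.0934/10.9533 = 13.1492 km/h
ΔV/Δz = (13.1492 − 11.0)/(170.0 − 20.0) = 2.1492/150.0000 = 0.01433 km/h/m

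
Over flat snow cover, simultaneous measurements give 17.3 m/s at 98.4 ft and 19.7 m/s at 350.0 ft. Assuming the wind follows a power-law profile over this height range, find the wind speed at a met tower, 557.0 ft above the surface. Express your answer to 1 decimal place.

First find α: α = ln(V₂/V₁)/ln(z₂/z₁) = ln(19.7/17.3)/ln(350.0/98.4) = 0.12991/1.26889 = 0.1024
Extrapolate from 350.0 ft to 557.0 ft: V₃ = 19.7 × (557.0/350.0)^0.1024 = 19.7 × 1.0487 = 20.6598 m/s

20.7 m/s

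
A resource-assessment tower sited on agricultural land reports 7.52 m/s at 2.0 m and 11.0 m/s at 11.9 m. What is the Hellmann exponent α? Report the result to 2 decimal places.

α ≈ 0.21

Power law: V₂/V₁ = (z₂/z₁)^α ⇒ α = ln(V₂/V₁) / ln(z₂/z₁)
α = ln(11.0/7.52) / ln(11.9/2.0) = ln(1.4628) / ln(5.9500)
  = 0.38033 / 1.78339 = 0.21326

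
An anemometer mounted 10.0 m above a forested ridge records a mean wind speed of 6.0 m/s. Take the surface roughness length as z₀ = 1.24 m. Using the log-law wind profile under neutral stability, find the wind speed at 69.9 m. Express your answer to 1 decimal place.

11.6 m/s

Log law: V(z) ∝ ln(z/z₀), so V₂/V₁ = ln(z₂/z₀) / ln(z₁/z₀).
ln(69.9/1.24) = 4.0320, ln(10.0/1.24) = 2.0875
V₂ = 6.0 × 4.0320/2.0875 = 6.0 × 1.9315 = 11.5890 m/s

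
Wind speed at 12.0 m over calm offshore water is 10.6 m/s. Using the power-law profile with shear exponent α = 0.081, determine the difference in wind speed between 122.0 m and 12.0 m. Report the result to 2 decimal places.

Power law: V₂ = V₁ · (z₂/z₁)^α = 10.6 × (10.1667)^0.081 = 12.7905 m/s
ΔV = 12.7905 − 10.6 = 2.1905 m/s

2.19 m/s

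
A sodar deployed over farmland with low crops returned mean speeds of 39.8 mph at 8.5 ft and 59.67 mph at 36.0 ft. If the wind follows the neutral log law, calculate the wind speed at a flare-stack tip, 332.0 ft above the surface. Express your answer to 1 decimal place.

90.3 mph

Log law: V ∝ ln(z/z₀). From the pair, with r = V₁/V₂ = 0.66700,
ln z₀ = (ln z₁ − r·ln z₂)/(1 − r) = (2.1401 − 0.66700×3.5835)/0.33300 = -0.7512 → z₀ = 0.4718 ft
V₃ = V₁ · ln(z₃/z₀)/ln(z₁/z₀) = 39.8 × 6.5563/2.8913 = 90.2519 mph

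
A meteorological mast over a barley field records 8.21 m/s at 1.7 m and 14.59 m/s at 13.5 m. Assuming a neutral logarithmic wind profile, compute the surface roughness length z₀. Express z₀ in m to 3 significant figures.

z₀ ≈ 0.118 m

Log law: V(z) ∝ ln(z/z₀). With r = V₁/V₂ = 8.21/14.59 = 0.56271,
r · ln(z₂/z₀) = ln(z₁/z₀) ⇒ ln z₀ = (ln z₁ − r·ln z₂)/(1 − r)
ln z₀ = (0.53063 − 0.56271×2.60269) / 0.43729 = -2.1358
z₀ = exp(-2.1358) = 0.1182 m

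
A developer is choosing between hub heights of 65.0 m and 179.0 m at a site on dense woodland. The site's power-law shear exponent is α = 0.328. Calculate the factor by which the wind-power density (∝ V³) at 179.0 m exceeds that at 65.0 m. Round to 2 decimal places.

Speed ratio: V_B/V_A = (z_B/z_A)^α = (179.0/65.0)^0.328 = (2.7538)^0.328 = 1.39412
Power-density ratio: P_B/P_A = (V_B/V_A)³ = (1.39412)³ = 2.70957

2.71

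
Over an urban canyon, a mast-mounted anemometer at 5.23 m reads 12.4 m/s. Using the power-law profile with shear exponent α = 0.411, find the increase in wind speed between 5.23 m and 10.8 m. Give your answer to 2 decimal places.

4.31 m/s

Power law: V₂ = V₁ · (z₂/z₁)^α = 12.4 × (2.0650)^0.411 = 16.7053 m/s
ΔV = 16.7053 − 12.4 = 4.3053 m/s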